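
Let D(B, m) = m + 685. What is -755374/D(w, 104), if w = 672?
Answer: -755374/789 ≈ -957.38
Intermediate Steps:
D(B, m) = 685 + m
-755374/D(w, 104) = -755374/(685 + 104) = -755374/789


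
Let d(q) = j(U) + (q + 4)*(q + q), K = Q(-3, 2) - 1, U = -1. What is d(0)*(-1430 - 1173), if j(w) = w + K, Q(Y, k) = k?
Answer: 0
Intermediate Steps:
K = 1 (K = 2 - 1 = 1)
j(w) = 1 + w (j(w) = w + 1 = 1 + w)
d(q) = 2*q*(4 + q) (d(q) = (1 - 1) + (q + 4)*(q + q) = 0 + (4 + q)*(2*q) = 0 + 2*q*(4 + q) = 2*q*(4 + q))
d(0)*(-1430 - 1173) = (2*0*(4 + 0))*(-1430 - 1173) = (2*0*4)*(-2603) = 0*(-2603) = 0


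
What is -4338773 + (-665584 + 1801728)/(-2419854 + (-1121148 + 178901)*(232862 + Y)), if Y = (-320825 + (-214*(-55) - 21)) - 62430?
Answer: -283396662624495139/65317236607 ≈ -4.3388e+6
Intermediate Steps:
Y = -371506 (Y = (-320825 + (11770 - 21)) - 62430 = (-320825 + 11749) - 62430 = -309076 - 62430 = -371506)
-4338773 + (-665584 + 1801728)/(-2419854 + (-1121148 + 178901)*(232862 + Y)) = -4338773 + (-665584 + 1801728)/(-2419854 + (-1121148 + 178901)*(232862 - 371506)) = -4338773 + 1136144/(-2419854 - 942247*(-138644)) = -4338773 + 1136144/(-2419854 + 130636893068) = -4338773 + 1136144/130634473214 = -4338773 + 1136144*(1/130634473214) = -4338773 + 568072/65317236607 = -283396662624495139/65317236607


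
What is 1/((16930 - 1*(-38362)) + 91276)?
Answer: 1/146568 ≈ 6.8228e-6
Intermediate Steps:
1/((16930 - 1*(-38362)) + 91276) = 1/((16930 + 38362) + 91276) = 1/(55292 + 91276) = 1/146568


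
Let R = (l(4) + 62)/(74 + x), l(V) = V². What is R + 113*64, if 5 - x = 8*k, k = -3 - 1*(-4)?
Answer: 513550/71 ≈ 7233.1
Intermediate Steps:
k = 1 (k = -3 + 4 = 1)
x = -3 (x = 5 - 8 = -3)
R = 78/71 (R = (4² + 62)/(74 - 3) = (16 + 62)/71 = 78*(1/71) = 78/71 ≈ 1.0986)
R + 113*64 = 78/71 + 113*64 = 78/71 + 7232 = 513550/71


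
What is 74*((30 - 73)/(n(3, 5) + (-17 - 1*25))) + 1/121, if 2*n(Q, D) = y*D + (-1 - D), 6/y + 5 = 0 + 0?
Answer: 192535/2904 ≈ 66.300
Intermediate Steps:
y = -6/5 (y = 6/(-5 + (0 + 0)) = 6/(-5 + 0) = 6/(-5) = 6*(-⅕) = -6/5 ≈ -1.2000)
n(Q, D) = -½ - 11*D/10 (n(Q, D) = (-6*D/5 + (-1 - D))/2 = (-1 - 11*D/5)/2 = -½ - 11*D/10)
74*((30 - 73)/(n(3, 5) + (-17 - 1*25))) + 1/121 = 74*((30 - 73)/((-½ - 11/10*5) + (-17 - 1*25))) + 1/121 = 74*(-43/((-½ - 11/2) + (-17 - 25))) + 1/121 = 74*(-43/(-6 - 42)) + 1/121 = 74*(-43/(-48)) + 1/121 = 74*(-43*(-1/48)) + 1/121 = 74*(43/48) + 1/121 = 1591/24 + 1/121 = 192535/2904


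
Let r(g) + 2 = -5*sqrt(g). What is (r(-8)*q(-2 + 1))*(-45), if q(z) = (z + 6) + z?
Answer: 360 + 1800*I*sqrt(2) ≈ 360.0 + 2545.6*I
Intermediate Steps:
r(g) = -2 - 5*sqrt(g)
q(z) = 6 + 2*z (q(z) = (6 + z) + z = 6 + 2*z)
(r(-8)*q(-2 + 1))*(-45) = ((-2 - 10*I*sqrt(2))*(6 + 2*(-2 + 1)))*(-45) = ((-2 - 10*I*sqrt(2))*(6 + 2*(-1)))*(-45) = ((-2 - 10*I*sqrt(2))*(6 - 2))*(-45) = ((-2 - 10*I*sqrt(2))*4)*(-45) = (-8 - 40*I*sqrt(2))*(-45) = 360 + 1800*I*sqrt(2)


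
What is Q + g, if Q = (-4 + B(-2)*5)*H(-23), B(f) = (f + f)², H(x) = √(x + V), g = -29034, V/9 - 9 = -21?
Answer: -29034 + 76*I*√131 ≈ -29034.0 + 869.86*I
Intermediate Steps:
V = -108 (V = 81 + 9*(-21) = 81 - 189 = -108)
H(x) = √(-108 + x) (H(x) = √(x - 108) = √(-108 + x))
B(f) = 4*f² (B(f) = (2*f)² = 4*f²)
Q = 76*I*√131 (Q = (-4 + (4*(-2)²)*5)*√(-108 - 23) = (-4 + (4*4)*5)*√(-131) = (-4 + 16*5)*(I*√131) = (-4 + 80)*(I*√131) = 76*(I*√131) = 76*I*√131 ≈ 869.86*I)
Q + g = 76*I*√131 - 29034 = -29034 + 76*I*√131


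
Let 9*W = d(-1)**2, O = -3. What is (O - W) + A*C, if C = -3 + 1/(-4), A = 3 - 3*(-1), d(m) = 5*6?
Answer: -245/2 ≈ -122.50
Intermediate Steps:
d(m) = 30
A = 6 (A = 3 + 3 = 6)
W = 100 (W = (1/9)*30**2 = (1/9)*900 = 100)
C = -13/4 (C = -3 - 1/4 = -13/4 ≈ -3.2500)
(O - W) + A*C = (-3 - 1*100) + 6*(-13/4) = (-3 - 100) - 39/2 = -103 - 39/2 = -245/2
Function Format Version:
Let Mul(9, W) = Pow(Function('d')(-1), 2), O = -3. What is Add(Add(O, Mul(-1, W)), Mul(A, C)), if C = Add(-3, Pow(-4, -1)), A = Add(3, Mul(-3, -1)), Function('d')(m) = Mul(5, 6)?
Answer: Rational(-245, 2) ≈ -122.50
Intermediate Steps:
Function('d')(m) = 30
A = 6 (A = Add(3, 3) = 6)
W = 100 (W = Mul(Rational(1, 9), Pow(30, 2)) = Mul(Rational(1, 9), 900) = 100)
C = Rational(-13, 4) (C = Add(-3, Rational(-1, 4)) = Rational(-13, 4) ≈ -3.2500)
Add(Add(O, Mul(-1, W)), Mul(A, C)) = Add(Add(-3, Mul(-1, 100)), Mul(6, Rational(-13, 4))) = Add(Add(-3, -100), Rational(-39, 2)) = Add(-103, Rational(-39, 2)) = Rational(-245, 2)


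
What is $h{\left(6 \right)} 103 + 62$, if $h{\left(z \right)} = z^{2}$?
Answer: $3770$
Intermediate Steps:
$h{\left(6 \right)} 103 + 62 = 6^{2} \cdot 103 + 62 = 36 \cdot 103 + 62 = 3708 + 62 = 3770$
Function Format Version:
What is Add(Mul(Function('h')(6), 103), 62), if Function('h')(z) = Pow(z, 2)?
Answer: 3770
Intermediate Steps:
Add(Mul(Function('h')(6), 103), 62) = Add(Mul(Pow(6, 2), 103), 62) = Add(Mul(36, 103), 62) = Add(3708, 62) = 3770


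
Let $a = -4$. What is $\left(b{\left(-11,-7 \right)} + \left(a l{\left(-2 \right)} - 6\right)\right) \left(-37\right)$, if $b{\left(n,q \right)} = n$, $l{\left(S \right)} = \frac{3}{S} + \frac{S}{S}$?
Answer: $555$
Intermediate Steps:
$l{\left(S \right)} = 1 + \frac{3}{S}$ ($l{\left(S \right)} = \frac{3}{S} + 1 = 1 + \frac{3}{S}$)
$\left(b{\left(-11,-7 \right)} + \left(a l{\left(-2 \right)} - 6\right)\right) \left(-37\right) = \left(-11 - \left(6 + 4 \frac{3 - 2}{-2}\right)\right) \left(-37\right) = \left(-11 - \left(6 + 4 \left(\left(- \frac{1}{2}\right) 1\right)\right)\right) \left(-37\right) = \left(-11 - 4\right) \left(-37\right) = \left(-15\right) \left(-37\right) = 555$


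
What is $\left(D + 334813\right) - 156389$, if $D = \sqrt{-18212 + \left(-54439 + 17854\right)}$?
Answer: $178424 + i \sqrt{54797} \approx 1.7842 \cdot 10^{5} + 234.09 i$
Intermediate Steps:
$D = i \sqrt{54797}$ ($D = \sqrt{-18212 - 36585} = \sqrt{-54797} = i \sqrt{54797} \approx 234.09 i$)
$\left(D + 334813\right) - 156389 = \left(i \sqrt{54797} + 334813\right) - 156389 = \left(334813 + i \sqrt{54797}\right) - 156389 = 178424 + i \sqrt{54797}$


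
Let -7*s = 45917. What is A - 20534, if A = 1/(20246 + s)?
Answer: -1967259863/95805 ≈ -20534.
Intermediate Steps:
s = -45917/7 (s = -⅐*45917 = -45917/7 ≈ -6559.6)
A = 7/95805 (A = 1/(20246 - 45917/7) = 1/(95805/7) = 7/95805 ≈ 7.3065e-5)
A - 20534 = 7/95805 - 20534 = -1967259863/95805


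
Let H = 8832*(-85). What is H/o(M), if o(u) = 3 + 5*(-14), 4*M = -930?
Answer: 750720/67 ≈ 11205.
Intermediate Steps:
H = -750720
M = -465/2 (M = (1/4)*(-930) = -465/2 ≈ -232.50)
o(u) = -67 (o(u) = 3 - 70 = -67)
H/o(M) = -750720/(-67) = -750720*(-1/67) = 750720/67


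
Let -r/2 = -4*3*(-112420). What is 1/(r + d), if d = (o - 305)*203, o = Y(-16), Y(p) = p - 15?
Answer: -1/2766288 ≈ -3.6150e-7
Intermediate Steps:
Y(p) = -15 + p
o = -31 (o = -15 - 16 = -31)
d = -68208 (d = (-31 - 305)*203 = -336*203 = -68208)
r = -2698080 (r = -2*(-4*3)*(-112420) = -(-24)*(-112420) = -2*1349040 = -2698080)
1/(r + d) = 1/(-2698080 - 68208) = 1/(-2766288) = -1/2766288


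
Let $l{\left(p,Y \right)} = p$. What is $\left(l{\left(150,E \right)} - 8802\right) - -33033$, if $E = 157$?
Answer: $24381$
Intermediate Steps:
$\left(l{\left(150,E \right)} - 8802\right) - -33033 = \left(150 - 8802\right) - -33033 = -8652 + 33033 = 24381$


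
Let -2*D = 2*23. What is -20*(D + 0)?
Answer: 460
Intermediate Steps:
D = -23 ≈ -23.000
-20*(D + 0) = -20*(-23 + 0) = -20*(-23) = 460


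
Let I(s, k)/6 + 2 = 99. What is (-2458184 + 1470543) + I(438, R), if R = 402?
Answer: -987059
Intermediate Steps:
I(s, k) = 582 (I(s, k) = -12 + 6*99 = -12 + 594 = 582)
(-2458184 + 1470543) + I(438, R) = (-2458184 + 1470543) + 582 = -987641 + 582 = -987059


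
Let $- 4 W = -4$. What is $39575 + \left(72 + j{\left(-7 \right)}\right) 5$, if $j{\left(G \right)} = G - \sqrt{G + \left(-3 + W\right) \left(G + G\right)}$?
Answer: $39900 - 5 \sqrt{21} \approx 39877.0$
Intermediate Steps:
$W = 1$ ($W = \left(- \frac{1}{4}\right) \left(-4\right) = 1$)
$j{\left(G \right)} = G - \sqrt{3} \sqrt{- G}$ ($j{\left(G \right)} = G - \sqrt{G + \left(-3 + 1\right) \left(G + G\right)} = G - \sqrt{G - 2 \cdot 2 G} = G - \sqrt{G - 4 G} = G - \sqrt{- 3 G} = G - \sqrt{3} \sqrt{- G}$)
$39575 + \left(72 + j{\left(-7 \right)}\right) 5 = 39575 + \left(72 - \left(7 + \sqrt{3} \sqrt{\left(-1\right) \left(-7\right)}\right)\right) 5 = 39575 + \left(72 - \left(7 + \sqrt{3} \sqrt{7}\right)\right) 5 = 39575 + \left(72 - \left(7 + \sqrt{21}\right)\right) 5 = 39575 + \left(65 - \sqrt{21}\right) 5 = 39575 + \left(325 - 5 \sqrt{21}\right) = 39900 - 5 \sqrt{21}$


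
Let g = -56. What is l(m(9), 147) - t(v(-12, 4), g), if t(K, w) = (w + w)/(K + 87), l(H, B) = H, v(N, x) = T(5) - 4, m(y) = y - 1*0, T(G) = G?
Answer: 113/11 ≈ 10.273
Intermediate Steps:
m(y) = y (m(y) = y + 0 = y)
v(N, x) = 1 (v(N, x) = 5 - 4 = 1)
t(K, w) = 2*w/(87 + K) (t(K, w) = (2*w)/(87 + K) = 2*w/(87 + K))
l(m(9), 147) - t(v(-12, 4), g) = 9 - 2*(-56)/(87 + 1) = 9 - 2*(-56)/88 = 9 - 1*(-14/11) = 9 + 14/11 = 113/11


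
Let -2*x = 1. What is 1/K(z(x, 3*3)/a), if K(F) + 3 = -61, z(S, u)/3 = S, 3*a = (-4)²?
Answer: -1/64 ≈ -0.015625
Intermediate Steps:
x = -½ (x = -½*1 = -½ ≈ -0.50000)
a = 16/3 (a = (⅓)*(-4)² = (⅓)*16 = 16/3 ≈ 5.3333)
z(S, u) = 3*S
K(F) = -64 (K(F) = -3 - 61 = -64)
1/K(z(x, 3*3)/a) = 1/(-64) = -1/64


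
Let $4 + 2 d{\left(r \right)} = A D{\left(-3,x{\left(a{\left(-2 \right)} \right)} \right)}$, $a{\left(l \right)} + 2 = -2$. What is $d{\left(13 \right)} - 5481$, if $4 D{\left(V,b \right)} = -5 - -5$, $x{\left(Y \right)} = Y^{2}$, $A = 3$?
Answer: $-5483$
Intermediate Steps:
$a{\left(l \right)} = -4$ ($a{\left(l \right)} = -2 - 2 = -4$)
$D{\left(V,b \right)} = 0$ ($D{\left(V,b \right)} = \frac{-5 - -5}{4} = \frac{-5 + 5}{4} = \frac{1}{4} \cdot 0 = 0$)
$d{\left(r \right)} = -2$ ($d{\left(r \right)} = -2 + \frac{3 \cdot 0}{2} = -2 + \frac{1}{2} \cdot 0 = -2 + 0 = -2$)
$d{\left(13 \right)} - 5481 = -2 - 5481 = -5483$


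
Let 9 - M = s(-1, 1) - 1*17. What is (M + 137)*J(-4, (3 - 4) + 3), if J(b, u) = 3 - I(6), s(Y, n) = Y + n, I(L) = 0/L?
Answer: 489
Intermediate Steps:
I(L) = 0
J(b, u) = 3 (J(b, u) = 3 - 1*0 = 3 + 0 = 3)
M = 26 (M = 9 - ((-1 + 1) - 1*17) = 9 - (0 - 17) = 9 - 1*(-17) = 9 + 17 = 26)
(M + 137)*J(-4, (3 - 4) + 3) = (26 + 137)*3 = 163*3 = 489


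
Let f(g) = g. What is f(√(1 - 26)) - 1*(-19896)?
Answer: 19896 + 5*I ≈ 19896.0 + 5.0*I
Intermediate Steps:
f(√(1 - 26)) - 1*(-19896) = √(1 - 26) - 1*(-19896) = √(-25) + 19896 = 5*I + 19896 = 19896 + 5*I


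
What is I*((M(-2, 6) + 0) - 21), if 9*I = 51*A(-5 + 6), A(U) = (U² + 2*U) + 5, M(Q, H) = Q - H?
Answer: -3944/3 ≈ -1314.7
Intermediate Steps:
A(U) = 5 + U² + 2*U
I = 136/3 (I = (51*(5 + (-5 + 6)² + 2*(-5 + 6)))/9 = (51*(5 + 1² + 2*1))/9 = (51*(5 + 1 + 2))/9 = (51*8)/9 = (⅑)*408 = 136/3 ≈ 45.333)
I*((M(-2, 6) + 0) - 21) = 136*(((-2 - 1*6) + 0) - 21)/3 = 136*(((-2 - 6) + 0) - 21)/3 = 136*((-8 + 0) - 21)/3 = 136*(-8 - 21)/3 = (136/3)*(-29) = -3944/3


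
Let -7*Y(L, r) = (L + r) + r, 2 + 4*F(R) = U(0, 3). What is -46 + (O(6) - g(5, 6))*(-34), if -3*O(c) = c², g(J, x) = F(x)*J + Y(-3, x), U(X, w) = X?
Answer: 1633/7 ≈ 233.29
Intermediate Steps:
F(R) = -½ (F(R) = -½ + (¼)*0 = -½ + 0 = -½)
Y(L, r) = -2*r/7 - L/7 (Y(L, r) = -((L + r) + r)/7 = -(L + 2*r)/7 = -2*r/7 - L/7)
g(J, x) = 3/7 - 2*x/7 - J/2 (g(J, x) = -J/2 + (-2*x/7 - ⅐*(-3)) = -J/2 + (-2*x/7 + 3/7) = -J/2 + (3/7 - 2*x/7) = 3/7 - 2*x/7 - J/2)
O(c) = -c²/3
-46 + (O(6) - g(5, 6))*(-34) = -46 + (-⅓*6² - (3/7 - 2/7*6 - ½*5))*(-34) = -46 + (-⅓*36 - (3/7 - 12/7 - 5/2))*(-34) = -46 + (-12 - 1*(-53/14))*(-34) = -46 + (-12 + 53/14)*(-34) = -46 - 115/14*(-34) = -46 + 1955/7 = 1633/7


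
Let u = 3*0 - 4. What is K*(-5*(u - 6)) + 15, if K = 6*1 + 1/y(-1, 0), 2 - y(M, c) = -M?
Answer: 365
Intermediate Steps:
y(M, c) = 2 + M (y(M, c) = 2 - (-1)*M = 2 + M)
u = -4 (u = 0 - 4 = -4)
K = 7 (K = 6*1 + 1/(2 - 1) = 6 + 1/1 = 6 + 1 = 7)
K*(-5*(u - 6)) + 15 = 7*(-5*(-4 - 6)) + 15 = 7*(-5*(-10)) + 15 = 7*50 + 15 = 350 + 15 = 365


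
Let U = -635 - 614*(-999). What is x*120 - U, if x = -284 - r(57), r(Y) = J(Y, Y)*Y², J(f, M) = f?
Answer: -22869991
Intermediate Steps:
U = 612751 (U = -635 + 613386 = 612751)
r(Y) = Y³ (r(Y) = Y*Y² = Y³)
x = -185477 (x = -284 - 1*57³ = -284 - 1*185193 = -284 - 185193 = -185477)
x*120 - U = -185477*120 - 1*612751 = -22257240 - 612751 = -22869991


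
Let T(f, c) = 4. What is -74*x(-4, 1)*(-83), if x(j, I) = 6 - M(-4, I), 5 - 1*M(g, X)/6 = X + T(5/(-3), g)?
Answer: 36852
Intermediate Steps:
M(g, X) = 6 - 6*X (M(g, X) = 30 - 6*(X + 4) = 30 - 6*(4 + X) = 30 + (-24 - 6*X) = 6 - 6*X)
x(j, I) = 6*I (x(j, I) = 6 - (6 - 6*I) = 6 + (-6 + 6*I) = 6*I)
-74*x(-4, 1)*(-83) = -444*(-83) = 36852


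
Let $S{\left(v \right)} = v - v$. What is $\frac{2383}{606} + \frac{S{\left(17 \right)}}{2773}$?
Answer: $\frac{2383}{606} \approx 3.9323$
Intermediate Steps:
$S{\left(v \right)} = 0$
$\frac{2383}{606} + \frac{S{\left(17 \right)}}{2773} = \frac{2383}{606} + \frac{0}{2773} = 2383 \cdot \frac{1}{606} + 0 \cdot \frac{1}{2773} = \frac{2383}{606} + 0 = \frac{2383}{606}$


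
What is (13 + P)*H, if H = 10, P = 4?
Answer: 170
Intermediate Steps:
(13 + P)*H = (13 + 4)*10 = 17*10 = 170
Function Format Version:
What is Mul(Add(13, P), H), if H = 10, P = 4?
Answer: 170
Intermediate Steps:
Mul(Add(13, P), H) = Mul(Add(13, 4), 10) = Mul(17, 10) = 170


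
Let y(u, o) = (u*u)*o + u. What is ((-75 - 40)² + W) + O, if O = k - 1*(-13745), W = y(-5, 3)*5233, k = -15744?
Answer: 377536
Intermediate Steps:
y(u, o) = u + o*u² (y(u, o) = u²*o + u = o*u² + u = u + o*u²)
W = 366310 (W = -5*(1 + 3*(-5))*5233 = -5*(1 - 15)*5233 = -5*(-14)*5233 = 70*5233 = 366310)
O = -1999 (O = -15744 - 1*(-13745) = -15744 + 13745 = -1999)
((-75 - 40)² + W) + O = ((-75 - 40)² + 366310) - 1999 = ((-115)² + 366310) - 1999 = (13225 + 366310) - 1999 = 379535 - 1999 = 377536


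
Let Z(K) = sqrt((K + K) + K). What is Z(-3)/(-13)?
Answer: -3*I/13 ≈ -0.23077*I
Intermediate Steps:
Z(K) = sqrt(3)*sqrt(K) (Z(K) = sqrt(2*K + K) = sqrt(3*K) = sqrt(3)*sqrt(K))
Z(-3)/(-13) = (sqrt(3)*sqrt(-3))/(-13) = -sqrt(3)*I*sqrt(3)/13 = -3*I/13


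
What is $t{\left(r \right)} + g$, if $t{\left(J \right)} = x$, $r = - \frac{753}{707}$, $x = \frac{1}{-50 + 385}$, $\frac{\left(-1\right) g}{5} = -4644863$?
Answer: $\frac{7780145526}{335} \approx 2.3224 \cdot 10^{7}$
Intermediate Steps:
$g = 23224315$ ($g = \left(-5\right) \left(-4644863\right) = 23224315$)
$x = \frac{1}{335} \approx 0.0029851$
$r = - \frac{753}{707}$ ($r = \left(-753\right) \frac{1}{707} = - \frac{753}{707} \approx -1.0651$)
$t{\left(J \right)} = \frac{1}{335}$
$t{\left(r \right)} + g = \frac{1}{335} + 23224315 = \frac{7780145526}{335}$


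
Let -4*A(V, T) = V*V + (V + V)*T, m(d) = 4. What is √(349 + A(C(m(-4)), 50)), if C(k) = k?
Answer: 7*√5 ≈ 15.652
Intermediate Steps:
A(V, T) = -V²/4 - T*V/2 (A(V, T) = -(V*V + (V + V)*T)/4 = -(V² + (2*V)*T)/4 = -(V² + 2*T*V)/4 = -V²/4 - T*V/2)
√(349 + A(C(m(-4)), 50)) = √(349 - ¼*4*(4 + 2*50)) = √(349 - ¼*4*(4 + 100)) = √(349 - ¼*4*104) = √(349 - 104) = √245 = 7*√5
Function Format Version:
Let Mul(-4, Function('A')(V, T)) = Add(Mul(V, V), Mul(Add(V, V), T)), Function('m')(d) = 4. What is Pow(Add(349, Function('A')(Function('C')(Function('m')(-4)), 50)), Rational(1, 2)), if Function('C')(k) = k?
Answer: Mul(7, Pow(5, Rational(1, 2))) ≈ 15.652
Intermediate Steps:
Function('A')(V, T) = Add(Mul(Rational(-1, 4), Pow(V, 2)), Mul(Rational(-1, 2), T, V)) (Function('A')(V, T) = Mul(Rational(-1, 4), Add(Mul(V, V), Mul(Add(V, V), T))) = Mul(Rational(-1, 4), Add(Pow(V, 2), Mul(Mul(2, V), T))) = Mul(Rational(-1, 4), Add(Pow(V, 2), Mul(2, T, V))) = Add(Mul(Rational(-1, 4), Pow(V, 2)), Mul(Rational(-1, 2), T, V)))
Pow(Add(349, Function('A')(Function('C')(Function('m')(-4)), 50)), Rational(1, 2)) = Pow(Add(349, Mul(Rational(-1, 4), 4, Add(4, Mul(2, 50)))), Rational(1, 2)) = Pow(Add(349, Mul(Rational(-1, 4), 4, Add(4, 100))), Rational(1, 2)) = Pow(Add(349, Mul(Rational(-1, 4), 4, 104)), Rational(1, 2)) = Pow(Add(349, -104), Rational(1, 2)) = Pow(245, Rational(1, 2)) = Mul(7, Pow(5, Rational(1, 2)))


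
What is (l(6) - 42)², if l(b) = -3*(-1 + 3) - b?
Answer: 2916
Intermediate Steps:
l(b) = -6 - b (l(b) = -3*2 - b = -6 - b)
(l(6) - 42)² = ((-6 - 1*6) - 42)² = ((-6 - 6) - 42)² = (-12 - 42)² = (-54)² = 2916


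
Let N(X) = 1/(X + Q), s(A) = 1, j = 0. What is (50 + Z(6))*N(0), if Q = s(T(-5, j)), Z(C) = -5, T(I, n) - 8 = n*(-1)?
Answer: 45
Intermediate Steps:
T(I, n) = 8 - n (T(I, n) = 8 + n*(-1) = 8 - n)
Q = 1
N(X) = 1/(1 + X) (N(X) = 1/(X + 1) = 1/(1 + X))
(50 + Z(6))*N(0) = (50 - 5)/(1 + 0) = 45/1 = 45*1 = 45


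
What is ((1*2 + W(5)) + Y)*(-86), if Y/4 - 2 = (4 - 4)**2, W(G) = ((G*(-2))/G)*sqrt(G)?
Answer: -860 + 172*sqrt(5) ≈ -475.40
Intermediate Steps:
W(G) = -2*sqrt(G) (W(G) = ((-2*G)/G)*sqrt(G) = -2*sqrt(G))
Y = 8 (Y = 8 + 4*(4 - 4)**2 = 8 + 4*0**2 = 8 + 4*0 = 8 + 0 = 8)
((1*2 + W(5)) + Y)*(-86) = ((1*2 - 2*sqrt(5)) + 8)*(-86) = ((2 - 2*sqrt(5)) + 8)*(-86) = (10 - 2*sqrt(5))*(-86) = -860 + 172*sqrt(5)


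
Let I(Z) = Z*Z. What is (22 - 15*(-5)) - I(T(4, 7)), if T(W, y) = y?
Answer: 48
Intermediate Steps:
I(Z) = Z²
(22 - 15*(-5)) - I(T(4, 7)) = (22 - 15*(-5)) - 1*7² = (22 + 75) - 1*49 = 97 - 49 = 48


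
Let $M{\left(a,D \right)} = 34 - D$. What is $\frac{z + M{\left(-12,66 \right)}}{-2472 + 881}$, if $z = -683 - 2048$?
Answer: $\frac{2763}{1591} \approx 1.7366$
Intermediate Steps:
$z = -2731$ ($z = -683 - 2048 = -2731$)
$\frac{z + M{\left(-12,66 \right)}}{-2472 + 881} = \frac{-2731 + \left(34 - 66\right)}{-2472 + 881} = \frac{-2731 + \left(34 - 66\right)}{-1591} = \left(-2731 - 32\right) \left(- \frac{1}{1591}\right) = \left(-2763\right) \left(- \frac{1}{1591}\right) = \frac{2763}{1591}$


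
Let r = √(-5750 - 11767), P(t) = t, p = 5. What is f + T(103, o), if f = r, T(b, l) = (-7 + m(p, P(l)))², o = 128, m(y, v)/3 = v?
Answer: 142129 + I*√17517 ≈ 1.4213e+5 + 132.35*I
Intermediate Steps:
m(y, v) = 3*v
T(b, l) = (-7 + 3*l)²
r = I*√17517 (r = √(-17517) = I*√17517 ≈ 132.35*I)
f = I*√17517 ≈ 132.35*I
f + T(103, o) = I*√17517 + (-7 + 3*128)² = I*√17517 + (-7 + 384)² = I*√17517 + 377² = I*√17517 + 142129 = 142129 + I*√17517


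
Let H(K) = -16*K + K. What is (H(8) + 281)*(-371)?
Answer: -59731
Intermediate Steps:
H(K) = -15*K
(H(8) + 281)*(-371) = (-15*8 + 281)*(-371) = (-120 + 281)*(-371) = 161*(-371) = -59731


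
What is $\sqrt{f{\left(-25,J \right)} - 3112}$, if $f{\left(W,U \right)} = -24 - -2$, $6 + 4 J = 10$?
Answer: $i \sqrt{3134} \approx 55.982 i$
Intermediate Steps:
$J = 1$ ($J = - \frac{3}{2} + \frac{1}{4} \cdot 10 = - \frac{3}{2} + \frac{5}{2} = 1$)
$f{\left(W,U \right)} = -22$ ($f{\left(W,U \right)} = -24 + 2 = -22$)
$\sqrt{f{\left(-25,J \right)} - 3112} = \sqrt{-22 - 3112} = \sqrt{-3134} = i \sqrt{3134}$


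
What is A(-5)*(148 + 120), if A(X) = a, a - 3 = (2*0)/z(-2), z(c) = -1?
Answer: 804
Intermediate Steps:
a = 3 (a = 3 + (2*0)/(-1) = 3 + 0*(-1) = 3 + 0 = 3)
A(X) = 3
A(-5)*(148 + 120) = 3*(148 + 120) = 3*268 = 804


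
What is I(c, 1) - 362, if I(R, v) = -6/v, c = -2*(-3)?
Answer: -368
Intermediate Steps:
c = 6
I(R, v) = -6/v
I(c, 1) - 362 = -6/1 - 362 = -6*1 - 362 = -6 - 362 = -368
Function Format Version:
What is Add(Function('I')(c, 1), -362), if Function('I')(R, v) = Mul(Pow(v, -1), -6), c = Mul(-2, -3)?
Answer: -368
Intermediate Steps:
c = 6
Function('I')(R, v) = Mul(-6, Pow(v, -1))
Add(Function('I')(c, 1), -362) = Add(Mul(-6, Pow(1, -1)), -362) = Add(Mul(-6, 1), -362) = Add(-6, -362) = -368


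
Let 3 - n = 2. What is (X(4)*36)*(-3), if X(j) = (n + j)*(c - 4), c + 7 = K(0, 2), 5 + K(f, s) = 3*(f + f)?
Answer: 8640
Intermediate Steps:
n = 1 (n = 3 - 1*2 = 3 - 2 = 1)
K(f, s) = -5 + 6*f (K(f, s) = -5 + 3*(f + f) = -5 + 3*(2*f) = -5 + 6*f)
c = -12 (c = -7 + (-5 + 6*0) = -7 + (-5 + 0) = -7 - 5 = -12)
X(j) = -16 - 16*j (X(j) = (1 + j)*(-12 - 4) = (1 + j)*(-16) = -16 - 16*j)
(X(4)*36)*(-3) = ((-16 - 16*4)*36)*(-3) = ((-16 - 64)*36)*(-3) = -80*36*(-3) = -2880*(-3) = 8640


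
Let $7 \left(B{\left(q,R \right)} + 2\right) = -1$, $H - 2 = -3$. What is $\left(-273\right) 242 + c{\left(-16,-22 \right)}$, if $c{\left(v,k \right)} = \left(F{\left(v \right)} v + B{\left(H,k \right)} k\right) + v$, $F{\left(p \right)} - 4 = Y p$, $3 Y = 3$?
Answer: $- \frac{460900}{7} \approx -65843.0$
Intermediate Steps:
$H = -1$ ($H = 2 - 3 = -1$)
$B{\left(q,R \right)} = - \frac{15}{7}$ ($B{\left(q,R \right)} = -2 + \frac{1}{7} \left(-1\right) = -2 - \frac{1}{7} = - \frac{15}{7}$)
$Y = 1$ ($Y = \frac{1}{3} \cdot 3 = 1$)
$F{\left(p \right)} = 4 + p$ ($F{\left(p \right)} = 4 + 1 p = 4 + p$)
$c{\left(v,k \right)} = v - \frac{15 k}{7} + v \left(4 + v\right)$ ($c{\left(v,k \right)} = \left(\left(4 + v\right) v - \frac{15 k}{7}\right) + v = \left(v \left(4 + v\right) - \frac{15 k}{7}\right) + v = \left(- \frac{15 k}{7} + v \left(4 + v\right)\right) + v = v - \frac{15 k}{7} + v \left(4 + v\right)$)
$\left(-273\right) 242 + c{\left(-16,-22 \right)} = \left(-273\right) 242 + \left(\left(-16\right)^{2} + 5 \left(-16\right) - - \frac{330}{7}\right) = -66066 + \left(256 - 80 + \frac{330}{7}\right) = -66066 + \frac{1562}{7} = - \frac{460900}{7}$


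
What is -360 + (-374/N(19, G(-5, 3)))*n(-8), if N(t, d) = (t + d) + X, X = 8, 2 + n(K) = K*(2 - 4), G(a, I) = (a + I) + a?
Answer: -3109/5 ≈ -621.80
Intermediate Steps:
G(a, I) = I + 2*a (G(a, I) = (I + a) + a = I + 2*a)
n(K) = -2 - 2*K (n(K) = -2 + K*(2 - 4) = -2 + K*(-2) = -2 - 2*K)
N(t, d) = 8 + d + t (N(t, d) = (t + d) + 8 = (d + t) + 8 = 8 + d + t)
-360 + (-374/N(19, G(-5, 3)))*n(-8) = -360 + (-374/(8 + (3 + 2*(-5)) + 19))*(-2 - 2*(-8)) = -360 + (-374/(8 + (3 - 10) + 19))*(-2 + 16) = -360 - 374/(8 - 7 + 19)*14 = -360 - 374/20*14 = -360 - 374*1/20*14 = -360 - 187/10*14 = -360 - 1309/5 = -3109/5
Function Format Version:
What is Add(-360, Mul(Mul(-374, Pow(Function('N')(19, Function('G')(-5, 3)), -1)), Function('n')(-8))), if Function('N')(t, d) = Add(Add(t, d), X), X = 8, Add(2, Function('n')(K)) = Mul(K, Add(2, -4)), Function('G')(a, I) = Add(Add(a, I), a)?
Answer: Rational(-3109, 5) ≈ -621.80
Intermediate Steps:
Function('G')(a, I) = Add(I, Mul(2, a)) (Function('G')(a, I) = Add(Add(I, a), a) = Add(I, Mul(2, a)))
Function('n')(K) = Add(-2, Mul(-2, K)) (Function('n')(K) = Add(-2, Mul(K, Add(2, -4))) = Add(-2, Mul(K, -2)) = Add(-2, Mul(-2, K)))
Function('N')(t, d) = Add(8, d, t) (Function('N')(t, d) = Add(Add(t, d), 8) = Add(Add(d, t), 8) = Add(8, d, t))
Add(-360, Mul(Mul(-374, Pow(Function('N')(19, Function('G')(-5, 3)), -1)), Function('n')(-8))) = Add(-360, Mul(Mul(-374, Pow(Add(8, Add(3, Mul(2, -5)), 19), -1)), Add(-2, Mul(-2, -8)))) = Add(-360, Mul(Mul(-374, Pow(Add(8, Add(3, -10), 19), -1)), Add(-2, 16))) = Add(-360, Mul(Mul(-374, Pow(Add(8, -7, 19), -1)), 14)) = Add(-360, Mul(Mul(-374, Pow(20, -1)), 14)) = Add(-360, Mul(Mul(-374, Rational(1, 20)), 14)) = Add(-360, Mul(Rational(-187, 10), 14)) = Add(-360, Rational(-1309, 5)) = Rational(-3109, 5)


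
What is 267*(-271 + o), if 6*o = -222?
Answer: -82236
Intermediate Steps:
o = -37 (o = (1/6)*(-222) = -37)
267*(-271 + o) = 267*(-271 - 37) = 267*(-308) = -82236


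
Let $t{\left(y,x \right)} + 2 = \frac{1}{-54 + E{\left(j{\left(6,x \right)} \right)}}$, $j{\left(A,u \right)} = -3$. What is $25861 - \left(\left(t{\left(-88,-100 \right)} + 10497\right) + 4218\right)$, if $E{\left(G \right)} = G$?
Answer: $\frac{635437}{57} \approx 11148.0$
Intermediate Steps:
$t{\left(y,x \right)} = - \frac{115}{57}$ ($t{\left(y,x \right)} = -2 + \frac{1}{-54 - 3} = -2 + \frac{1}{-57} = -2 - \frac{1}{57} = - \frac{115}{57}$)
$25861 - \left(\left(t{\left(-88,-100 \right)} + 10497\right) + 4218\right) = 25861 - \left(\left(- \frac{115}{57} + 10497\right) + 4218\right) = 25861 - \left(\frac{598214}{57} + 4218\right) = 25861 - \frac{838640}{57} = \frac{635437}{57}$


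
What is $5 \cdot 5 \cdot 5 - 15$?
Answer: $110$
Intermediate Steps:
$5 \cdot 5 \cdot 5 - 15 = 25 \cdot 5 - 15 = 125 - 15 = 110$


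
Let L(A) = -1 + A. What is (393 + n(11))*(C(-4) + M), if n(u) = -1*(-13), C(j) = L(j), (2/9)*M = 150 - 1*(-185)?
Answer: 610015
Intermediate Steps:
M = 3015/2 (M = 9*(150 - 1*(-185))/2 = 9*(150 + 185)/2 = (9/2)*335 = 3015/2 ≈ 1507.5)
C(j) = -1 + j
n(u) = 13
(393 + n(11))*(C(-4) + M) = (393 + 13)*((-1 - 4) + 3015/2) = 406*(-5 + 3015/2) = 406*(3005/2) = 610015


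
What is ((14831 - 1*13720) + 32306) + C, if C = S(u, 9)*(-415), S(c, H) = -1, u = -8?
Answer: 33832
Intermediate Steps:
C = 415 (C = -1*(-415) = 415)
((14831 - 1*13720) + 32306) + C = ((14831 - 1*13720) + 32306) + 415 = ((14831 - 13720) + 32306) + 415 = (1111 + 32306) + 415 = 33417 + 415 = 33832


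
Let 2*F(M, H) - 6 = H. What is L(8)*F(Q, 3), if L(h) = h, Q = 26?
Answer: 36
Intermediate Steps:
F(M, H) = 3 + H/2
L(8)*F(Q, 3) = 8*(3 + (½)*3) = 8*(3 + 3/2) = 8*(9/2) = 36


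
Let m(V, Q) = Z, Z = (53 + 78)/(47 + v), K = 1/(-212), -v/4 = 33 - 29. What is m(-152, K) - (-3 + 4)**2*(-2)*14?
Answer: 999/31 ≈ 32.226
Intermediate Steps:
v = -16 (v = -4*(33 - 29) = -4*4 = -16)
K = -1/212 ≈ -0.0047170
Z = 131/31 (Z = (53 + 78)/(47 - 16) = 131/31 ≈ 4.2258)
m(V, Q) = 131/31
m(-152, K) - (-3 + 4)**2*(-2)*14 = 131/31 - (-3 + 4)**2*(-2)*14 = 131/31 - 1**2*(-2)*14 = 131/31 - 1*(-2)*14 = 131/31 - (-2)*14 = 131/31 - 1*(-28) = 131/31 + 28 = 999/31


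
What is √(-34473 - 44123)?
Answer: 14*I*√401 ≈ 280.35*I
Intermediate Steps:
√(-34473 - 44123) = √(-78596) = 14*I*√401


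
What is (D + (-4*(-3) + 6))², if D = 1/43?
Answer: 600625/1849 ≈ 324.84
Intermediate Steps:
D = 1/43 ≈ 0.023256
(D + (-4*(-3) + 6))² = (1/43 + (-4*(-3) + 6))² = (1/43 + (12 + 6))² = (1/43 + 18)² = (775/43)² = 600625/1849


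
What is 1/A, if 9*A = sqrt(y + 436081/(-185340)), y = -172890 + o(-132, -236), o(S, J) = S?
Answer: -18*I*sqrt(1485886235548935)/32068333561 ≈ -0.021637*I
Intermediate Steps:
y = -173022 (y = -172890 - 132 = -173022)
A = I*sqrt(1485886235548935)/834030 (A = sqrt(-173022 + 436081/(-185340))/9 = sqrt(-173022 + 436081*(-1/185340))/9 = sqrt(-173022 - 436081/185340)/9 = sqrt(-32068333561/185340)/9 = (I*sqrt(1485886235548935)/92670)/9 = I*sqrt(1485886235548935)/834030 ≈ 46.218*I)
1/A = 1/(I*sqrt(1485886235548935)/834030) = -18*I*sqrt(1485886235548935)/32068333561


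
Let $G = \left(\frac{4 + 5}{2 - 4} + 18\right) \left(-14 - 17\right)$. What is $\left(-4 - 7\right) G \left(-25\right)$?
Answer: $- \frac{230175}{2} \approx -1.1509 \cdot 10^{5}$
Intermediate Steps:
$G = - \frac{837}{2}$ ($G = \left(\frac{9}{-2} + 18\right) \left(-31\right) = \left(9 \left(- \frac{1}{2}\right) + 18\right) \left(-31\right) = \left(- \frac{9}{2} + 18\right) \left(-31\right) = \frac{27}{2} \left(-31\right) = - \frac{837}{2} \approx -418.5$)
$\left(-4 - 7\right) G \left(-25\right) = \left(-4 - 7\right) \left(- \frac{837}{2}\right) \left(-25\right) = \left(-11\right) \left(- \frac{837}{2}\right) \left(-25\right) = \frac{9207}{2} \left(-25\right) = - \frac{230175}{2}$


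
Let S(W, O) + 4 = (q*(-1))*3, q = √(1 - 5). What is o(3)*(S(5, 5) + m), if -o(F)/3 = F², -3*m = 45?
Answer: 513 + 162*I ≈ 513.0 + 162.0*I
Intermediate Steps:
m = -15 (m = -⅓*45 = -15)
q = 2*I (q = √(-4) = 2*I ≈ 2.0*I)
S(W, O) = -4 - 6*I (S(W, O) = -4 + ((2*I)*(-1))*3 = -4 - 2*I*3 = -4 - 6*I)
o(F) = -3*F²
o(3)*(S(5, 5) + m) = (-3*3²)*((-4 - 6*I) - 15) = (-3*9)*(-19 - 6*I) = -27*(-19 - 6*I) = 513 + 162*I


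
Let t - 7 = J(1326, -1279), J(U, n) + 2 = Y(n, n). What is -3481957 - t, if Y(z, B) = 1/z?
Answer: -4453429397/1279 ≈ -3.4820e+6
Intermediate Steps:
J(U, n) = -2 + 1/n
t = 6394/1279 (t = 7 + (-2 + 1/(-1279)) = 7 + (-2 - 1/1279) = 7 - 2559/1279 = 6394/1279 ≈ 4.9992)
-3481957 - t = -3481957 - 1*6394/1279 = -3481957 - 6394/1279 = -4453429397/1279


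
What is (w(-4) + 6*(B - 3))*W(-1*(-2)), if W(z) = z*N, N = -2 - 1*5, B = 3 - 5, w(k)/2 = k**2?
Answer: -28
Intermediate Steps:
w(k) = 2*k**2
B = -2
N = -7 (N = -2 - 5 = -7)
W(z) = -7*z (W(z) = z*(-7) = -7*z)
(w(-4) + 6*(B - 3))*W(-1*(-2)) = (2*(-4)**2 + 6*(-2 - 3))*(-(-7)*(-2)) = (2*16 + 6*(-5))*(-7*2) = (32 - 30)*(-14) = 2*(-14) = -28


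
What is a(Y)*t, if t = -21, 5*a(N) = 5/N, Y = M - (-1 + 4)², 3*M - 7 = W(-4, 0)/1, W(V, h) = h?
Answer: 63/20 ≈ 3.1500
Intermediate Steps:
M = 7/3 (M = 7/3 + (0/1)/3 = 7/3 + (0*1)/3 = 7/3 + (⅓)*0 = 7/3 + 0 = 7/3 ≈ 2.3333)
Y = -20/3 (Y = 7/3 - (-1 + 4)² = 7/3 - 1*3² = 7/3 - 1*9 = 7/3 - 9 = -20/3 ≈ -6.6667)
a(N) = 1/N (a(N) = (5/N)/5 = 1/N)
a(Y)*t = -21/(-20/3) = -3/20*(-21) = 63/20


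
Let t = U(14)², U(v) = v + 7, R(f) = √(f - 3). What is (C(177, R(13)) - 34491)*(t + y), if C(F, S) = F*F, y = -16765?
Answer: 51616488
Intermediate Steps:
R(f) = √(-3 + f)
C(F, S) = F²
U(v) = 7 + v
t = 441 (t = (7 + 14)² = 21² = 441)
(C(177, R(13)) - 34491)*(t + y) = (177² - 34491)*(441 - 16765) = (31329 - 34491)*(-16324) = -3162*(-16324) = 51616488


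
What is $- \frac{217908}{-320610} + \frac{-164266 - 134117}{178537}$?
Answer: $- \frac{9459988839}{9540124595} \approx -0.9916$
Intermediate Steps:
$- \frac{217908}{-320610} + \frac{-164266 - 134117}{178537} = \left(-217908\right) \left(- \frac{1}{320610}\right) + \left(-164266 - 134117\right) \frac{1}{178537} = \frac{36318}{53435} - \frac{298383}{178537} = - \frac{9459988839}{9540124595}$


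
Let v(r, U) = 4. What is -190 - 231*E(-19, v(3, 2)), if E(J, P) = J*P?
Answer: 17366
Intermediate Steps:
-190 - 231*E(-19, v(3, 2)) = -190 - (-4389)*4 = -190 - 231*(-76) = -190 + 17556 = 17366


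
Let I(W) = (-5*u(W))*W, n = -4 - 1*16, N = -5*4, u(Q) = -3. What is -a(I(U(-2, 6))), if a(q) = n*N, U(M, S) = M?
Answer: -400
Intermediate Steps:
N = -20
n = -20 (n = -4 - 16 = -20)
I(W) = 15*W (I(W) = (-5*(-3))*W = 15*W)
a(q) = 400 (a(q) = -20*(-20) = 400)
-a(I(U(-2, 6))) = -1*400 = -400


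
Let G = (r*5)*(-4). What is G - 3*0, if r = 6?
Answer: -120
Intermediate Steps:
G = -120 (G = (6*5)*(-4) = 30*(-4) = -120)
G - 3*0 = -120 - 3*0 = -120 + 0 = -120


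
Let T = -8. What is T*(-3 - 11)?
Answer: 112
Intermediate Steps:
T*(-3 - 11) = -8*(-3 - 11) = -8*(-14) = 112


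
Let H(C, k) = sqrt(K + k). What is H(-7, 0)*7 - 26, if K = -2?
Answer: -26 + 7*I*sqrt(2) ≈ -26.0 + 9.8995*I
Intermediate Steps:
H(C, k) = sqrt(-2 + k)
H(-7, 0)*7 - 26 = sqrt(-2 + 0)*7 - 26 = sqrt(-2)*7 - 26 = (I*sqrt(2))*7 - 26 = 7*I*sqrt(2) - 26 = -26 + 7*I*sqrt(2)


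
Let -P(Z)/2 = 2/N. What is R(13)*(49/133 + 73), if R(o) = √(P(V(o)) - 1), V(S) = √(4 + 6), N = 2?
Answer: 1394*I*√3/19 ≈ 127.08*I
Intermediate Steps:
V(S) = √10
P(Z) = -2 (P(Z) = -4/2 = -2*1 = -2)
R(o) = I*√3 (R(o) = √(-2 - 1) = √(-3) = I*√3)
R(13)*(49/133 + 73) = (I*√3)*(49/133 + 73) = (I*√3)*(49*(1/133) + 73) = (I*√3)*(7/19 + 73) = (I*√3)*(1394/19) = 1394*I*√3/19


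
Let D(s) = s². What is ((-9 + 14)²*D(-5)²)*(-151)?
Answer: -2359375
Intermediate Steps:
((-9 + 14)²*D(-5)²)*(-151) = ((-9 + 14)²*((-5)²)²)*(-151) = (5²*25²)*(-151) = (25*625)*(-151) = 15625*(-151) = -2359375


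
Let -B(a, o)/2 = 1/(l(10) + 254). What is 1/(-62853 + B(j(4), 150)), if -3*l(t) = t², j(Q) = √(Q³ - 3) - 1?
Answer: -331/20804346 ≈ -1.5910e-5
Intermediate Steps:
j(Q) = -1 + √(-3 + Q³) (j(Q) = √(-3 + Q³) - 1 = -1 + √(-3 + Q³))
l(t) = -t²/3
B(a, o) = -3/331 (B(a, o) = -2/(-⅓*10² + 254) = -2/(-⅓*100 + 254) = -2/(-100/3 + 254) = -2/662/3 = -2*3/662 = -3/331)
1/(-62853 + B(j(4), 150)) = 1/(-62853 - 3/331) = 1/(-20804346/331) = -331/20804346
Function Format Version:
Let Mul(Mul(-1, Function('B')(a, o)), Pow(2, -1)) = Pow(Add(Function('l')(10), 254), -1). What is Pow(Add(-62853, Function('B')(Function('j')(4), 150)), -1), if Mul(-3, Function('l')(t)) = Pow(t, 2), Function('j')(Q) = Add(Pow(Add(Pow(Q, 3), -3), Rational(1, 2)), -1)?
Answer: Rational(-331, 20804346) ≈ -1.5910e-5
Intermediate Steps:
Function('j')(Q) = Add(-1, Pow(Add(-3, Pow(Q, 3)), Rational(1, 2))) (Function('j')(Q) = Add(Pow(Add(-3, Pow(Q, 3)), Rational(1, 2)), -1) = Add(-1, Pow(Add(-3, Pow(Q, 3)), Rational(1, 2))))
Function('l')(t) = Mul(Rational(-1, 3), Pow(t, 2))
Function('B')(a, o) = Rational(-3, 331) (Function('B')(a, o) = Mul(-2, Pow(Add(Mul(Rational(-1, 3), Pow(10, 2)), 254), -1)) = Mul(-2, Pow(Add(Mul(Rational(-1, 3), 100), 254), -1)) = Mul(-2, Pow(Add(Rational(-100, 3), 254), -1)) = Mul(-2, Pow(Rational(662, 3), -1)) = Mul(-2, Rational(3, 662)) = Rational(-3, 331))
Pow(Add(-62853, Function('B')(Function('j')(4), 150)), -1) = Pow(Add(-62853, Rational(-3, 331)), -1) = Pow(Rational(-20804346, 331), -1) = Rational(-331, 20804346)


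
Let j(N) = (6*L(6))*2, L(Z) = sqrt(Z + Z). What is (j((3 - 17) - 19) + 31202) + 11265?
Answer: 42467 + 24*sqrt(3) ≈ 42509.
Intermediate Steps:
L(Z) = sqrt(2)*sqrt(Z) (L(Z) = sqrt(2*Z) = sqrt(2)*sqrt(Z))
j(N) = 24*sqrt(3) (j(N) = (6*(sqrt(2)*sqrt(6)))*2 = (6*(2*sqrt(3)))*2 = (12*sqrt(3))*2 = 24*sqrt(3))
(j((3 - 17) - 19) + 31202) + 11265 = (24*sqrt(3) + 31202) + 11265 = (31202 + 24*sqrt(3)) + 11265 = 42467 + 24*sqrt(3)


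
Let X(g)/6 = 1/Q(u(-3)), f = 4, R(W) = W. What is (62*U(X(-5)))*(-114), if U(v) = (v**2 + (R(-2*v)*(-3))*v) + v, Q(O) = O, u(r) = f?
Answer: -121923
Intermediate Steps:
u(r) = 4
X(g) = 3/2 (X(g) = 6/4 = 6*(1/4) = 3/2)
U(v) = v + 7*v**2 (U(v) = (v**2 + (-2*v*(-3))*v) + v = (v**2 + (6*v)*v) + v = (v**2 + 6*v**2) + v = 7*v**2 + v = v + 7*v**2)
(62*U(X(-5)))*(-114) = (62*(3*(1 + 7*(3/2))/2))*(-114) = (62*(3*(1 + 21/2)/2))*(-114) = (62*((3/2)*(23/2)))*(-114) = (62*(69/4))*(-114) = (2139/2)*(-114) = -121923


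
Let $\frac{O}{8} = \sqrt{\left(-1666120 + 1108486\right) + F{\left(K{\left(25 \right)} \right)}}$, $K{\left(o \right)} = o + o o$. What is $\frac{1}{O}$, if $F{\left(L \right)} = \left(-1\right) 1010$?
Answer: $- \frac{i \sqrt{139661}}{2234576} \approx - 0.00016724 i$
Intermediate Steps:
$K{\left(o \right)} = o + o^{2}$
$F{\left(L \right)} = -1010$
$O = 16 i \sqrt{139661}$ ($O = 8 \sqrt{\left(-1666120 + 1108486\right) - 1010} = 8 \sqrt{-557634 - 1010} = 8 \sqrt{-558644} = 8 \cdot 2 i \sqrt{139661} = 16 i \sqrt{139661} \approx 5979.4 i$)
$\frac{1}{O} = \frac{1}{16 i \sqrt{139661}} = - \frac{i \sqrt{139661}}{2234576}$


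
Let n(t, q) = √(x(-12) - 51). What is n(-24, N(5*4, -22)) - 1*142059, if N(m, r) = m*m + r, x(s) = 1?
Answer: -142059 + 5*I*√2 ≈ -1.4206e+5 + 7.0711*I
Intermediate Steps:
N(m, r) = r + m² (N(m, r) = m² + r = r + m²)
n(t, q) = 5*I*√2 (n(t, q) = √(1 - 51) = √(-50) = 5*I*√2)
n(-24, N(5*4, -22)) - 1*142059 = 5*I*√2 - 1*142059 = 5*I*√2 - 142059 = -142059 + 5*I*√2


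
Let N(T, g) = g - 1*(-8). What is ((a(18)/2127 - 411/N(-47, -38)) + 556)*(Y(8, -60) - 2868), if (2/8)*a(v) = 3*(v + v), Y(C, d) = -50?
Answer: -5895254367/3545 ≈ -1.6630e+6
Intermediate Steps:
N(T, g) = 8 + g (N(T, g) = g + 8 = 8 + g)
a(v) = 24*v (a(v) = 4*(3*(v + v)) = 4*(3*(2*v)) = 4*(6*v) = 24*v)
((a(18)/2127 - 411/N(-47, -38)) + 556)*(Y(8, -60) - 2868) = (((24*18)/2127 - 411/(8 - 38)) + 556)*(-50 - 2868) = ((432*(1/2127) - 411/(-30)) + 556)*(-2918) = ((144/709 - 411*(-1/30)) + 556)*(-2918) = ((144/709 + 137/10) + 556)*(-2918) = (98573/7090 + 556)*(-2918) = (4040613/7090)*(-2918) = -5895254367/3545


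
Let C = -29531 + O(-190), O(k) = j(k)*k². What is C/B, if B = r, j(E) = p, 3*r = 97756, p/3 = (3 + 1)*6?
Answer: 7709007/97756 ≈ 78.860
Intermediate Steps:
p = 72 (p = 3*((3 + 1)*6) = 3*(4*6) = 3*24 = 72)
r = 97756/3 (r = (⅓)*97756 = 97756/3 ≈ 32585.)
j(E) = 72
B = 97756/3 ≈ 32585.
O(k) = 72*k²
C = 2569669 (C = -29531 + 72*(-190)² = -29531 + 72*36100 = -29531 + 2599200 = 2569669)
C/B = 2569669/(97756/3) = 2569669*(3/97756) = 7709007/97756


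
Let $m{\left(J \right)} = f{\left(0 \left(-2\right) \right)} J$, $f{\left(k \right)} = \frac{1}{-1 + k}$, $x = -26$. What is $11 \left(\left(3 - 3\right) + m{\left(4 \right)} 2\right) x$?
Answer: $2288$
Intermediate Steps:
$m{\left(J \right)} = - J$ ($m{\left(J \right)} = \frac{J}{-1 + 0 \left(-2\right)} = \frac{J}{-1 + 0} = \frac{J}{-1} = - J$)
$11 \left(\left(3 - 3\right) + m{\left(4 \right)} 2\right) x = 11 \left(\left(3 - 3\right) + \left(-1\right) 4 \cdot 2\right) \left(-26\right) = 11 \left(\left(3 - 3\right) - 8\right) \left(-26\right) = 11 \left(0 - 8\right) \left(-26\right) = 11 \left(-8\right) \left(-26\right) = \left(-88\right) \left(-26\right) = 2288$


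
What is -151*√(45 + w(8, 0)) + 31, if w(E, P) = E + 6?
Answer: 31 - 151*√59 ≈ -1128.9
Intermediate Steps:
w(E, P) = 6 + E
-151*√(45 + w(8, 0)) + 31 = -151*√(45 + (6 + 8)) + 31 = -151*√(45 + 14) + 31 = -151*√59 + 31 = 31 - 151*√59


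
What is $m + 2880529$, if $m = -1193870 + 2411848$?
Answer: $4098507$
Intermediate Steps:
$m = 1217978$
$m + 2880529 = 1217978 + 2880529 = 4098507$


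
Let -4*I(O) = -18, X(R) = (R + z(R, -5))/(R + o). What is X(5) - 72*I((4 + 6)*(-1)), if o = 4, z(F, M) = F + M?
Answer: -2911/9 ≈ -323.44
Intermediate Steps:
X(R) = (-5 + 2*R)/(4 + R) (X(R) = (R + (R - 5))/(R + 4) = (R + (-5 + R))/(4 + R) = (-5 + 2*R)/(4 + R))
I(O) = 9/2 (I(O) = -¼*(-18) = 9/2)
X(5) - 72*I((4 + 6)*(-1)) = (-5 + 2*5)/(4 + 5) - 72*9/2 = (-5 + 10)/9 - 324 = (⅑)*5 - 324 = 5/9 - 324 = -2911/9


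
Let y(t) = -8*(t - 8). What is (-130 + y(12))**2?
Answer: 26244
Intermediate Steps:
y(t) = 64 - 8*t (y(t) = -8*(-8 + t) = 64 - 8*t)
(-130 + y(12))**2 = (-130 + (64 - 8*12))**2 = (-130 + (64 - 96))**2 = (-130 - 32)**2 = (-162)**2 = 26244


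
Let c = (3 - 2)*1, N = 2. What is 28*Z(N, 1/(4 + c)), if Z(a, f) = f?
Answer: 28/5 ≈ 5.6000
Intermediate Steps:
c = 1 (c = 1*1 = 1)
28*Z(N, 1/(4 + c)) = 28/(4 + 1) = 28/5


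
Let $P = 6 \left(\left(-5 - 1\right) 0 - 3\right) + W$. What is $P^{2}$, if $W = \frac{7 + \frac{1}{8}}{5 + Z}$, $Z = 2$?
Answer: $\frac{904401}{3136} \approx 288.39$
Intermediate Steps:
$W = \frac{57}{56}$ ($W = \frac{7 + \frac{1}{8}}{5 + 2} = \frac{7 + \frac{1}{8}}{7} = \frac{57}{8} \cdot \frac{1}{7} = \frac{57}{56} \approx 1.0179$)
$P = - \frac{951}{56}$ ($P = 6 \left(\left(-5 - 1\right) 0 - 3\right) + \frac{57}{56} = 6 \left(\left(-6\right) 0 - 3\right) + \frac{57}{56} = 6 \left(0 - 3\right) + \frac{57}{56} = 6 \left(-3\right) + \frac{57}{56} = -18 + \frac{57}{56} = - \frac{951}{56} \approx -16.982$)
$P^{2} = \left(- \frac{951}{56}\right)^{2} = \frac{904401}{3136}$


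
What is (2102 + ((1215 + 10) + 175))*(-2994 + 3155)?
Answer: 563822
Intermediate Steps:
(2102 + ((1215 + 10) + 175))*(-2994 + 3155) = (2102 + (1225 + 175))*161 = (2102 + 1400)*161 = 3502*161 = 563822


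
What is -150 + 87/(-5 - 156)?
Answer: -24237/161 ≈ -150.54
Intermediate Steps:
-150 + 87/(-5 - 156) = -150 + 87/(-161) = -150 - 1/161*87 = -150 - 87/161 = -24237/161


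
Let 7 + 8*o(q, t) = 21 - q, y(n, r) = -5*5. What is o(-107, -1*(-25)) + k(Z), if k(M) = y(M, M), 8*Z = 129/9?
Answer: -79/8 ≈ -9.8750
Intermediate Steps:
Z = 43/24 (Z = (129/9)/8 = (129*(⅑))/8 = (⅛)*(43/3) = 43/24 ≈ 1.7917)
y(n, r) = -25
k(M) = -25
o(q, t) = 7/4 - q/8 (o(q, t) = -7/8 + (21 - q)/8 = -7/8 + (21/8 - q/8) = 7/4 - q/8)
o(-107, -1*(-25)) + k(Z) = (7/4 - ⅛*(-107)) - 25 = (7/4 + 107/8) - 25 = 121/8 - 25 = -79/8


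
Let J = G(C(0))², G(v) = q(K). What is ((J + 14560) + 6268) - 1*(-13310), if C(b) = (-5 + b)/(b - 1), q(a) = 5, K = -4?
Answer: 34163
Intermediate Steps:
C(b) = (-5 + b)/(-1 + b)
G(v) = 5
J = 25 (J = 5² = 25)
((J + 14560) + 6268) - 1*(-13310) = ((25 + 14560) + 6268) - 1*(-13310) = (14585 + 6268) + 13310 = 20853 + 13310 = 34163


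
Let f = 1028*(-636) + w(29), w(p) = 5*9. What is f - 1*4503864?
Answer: -5157627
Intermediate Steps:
w(p) = 45
f = -653763 (f = 1028*(-636) + 45 = -653808 + 45 = -653763)
f - 1*4503864 = -653763 - 1*4503864 = -653763 - 4503864 = -5157627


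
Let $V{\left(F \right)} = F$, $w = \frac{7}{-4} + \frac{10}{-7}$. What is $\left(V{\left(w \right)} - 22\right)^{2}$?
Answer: $\frac{497025}{784} \approx 633.96$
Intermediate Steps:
$w = - \frac{89}{28}$ ($w = 7 \left(- \frac{1}{4}\right) + 10 \left(- \frac{1}{7}\right) = - \frac{7}{4} - \frac{10}{7} = - \frac{89}{28} \approx -3.1786$)
$\left(V{\left(w \right)} - 22\right)^{2} = \left(- \frac{89}{28} - 22\right)^{2} = \left(- \frac{705}{28}\right)^{2} = \frac{497025}{784}$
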